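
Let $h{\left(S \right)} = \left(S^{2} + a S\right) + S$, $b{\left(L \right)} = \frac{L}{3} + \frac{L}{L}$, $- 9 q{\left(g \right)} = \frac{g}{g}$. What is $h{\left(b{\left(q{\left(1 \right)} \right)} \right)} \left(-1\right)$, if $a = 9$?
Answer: $- \frac{7696}{729} \approx -10.557$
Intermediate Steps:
$q{\left(g \right)} = - \frac{1}{9}$ ($q{\left(g \right)} = - \frac{g \frac{1}{g}}{9} = \left(- \frac{1}{9}\right) 1 = - \frac{1}{9}$)
$b{\left(L \right)} = 1 + \frac{L}{3}$ ($b{\left(L \right)} = L \frac{1}{3} + 1 = \frac{L}{3} + 1 = 1 + \frac{L}{3}$)
$h{\left(S \right)} = S^{2} + 10 S$ ($h{\left(S \right)} = \left(S^{2} + 9 S\right) + S = S^{2} + 10 S$)
$h{\left(b{\left(q{\left(1 \right)} \right)} \right)} \left(-1\right) = \left(1 + \frac{1}{3} \left(- \frac{1}{9}\right)\right) \left(10 + \left(1 + \frac{1}{3} \left(- \frac{1}{9}\right)\right)\right) \left(-1\right) = \left(1 - \frac{1}{27}\right) \left(10 + \left(1 - \frac{1}{27}\right)\right) \left(-1\right) = \frac{26 \left(10 + \frac{26}{27}\right)}{27} \left(-1\right) = \frac{26}{27} \cdot \frac{296}{27} \left(-1\right) = \frac{7696}{729} \left(-1\right) = - \frac{7696}{729}$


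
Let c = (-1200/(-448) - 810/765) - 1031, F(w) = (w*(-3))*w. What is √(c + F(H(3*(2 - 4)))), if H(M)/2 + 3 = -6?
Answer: I*√113366183/238 ≈ 44.737*I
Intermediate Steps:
H(M) = -18 (H(M) = -6 + 2*(-6) = -6 - 12 = -18)
F(w) = -3*w² (F(w) = (-3*w)*w = -3*w²)
c = -489985/476 (c = (-1200*(-1/448) - 810*1/765) - 1031 = (75/28 - 18/17) - 1031 = 771/476 - 1031 = -489985/476 ≈ -1029.4)
√(c + F(H(3*(2 - 4)))) = √(-489985/476 - 3*(-18)²) = √(-489985/476 - 3*324) = √(-489985/476 - 972) = √(-952657/476) = I*√113366183/238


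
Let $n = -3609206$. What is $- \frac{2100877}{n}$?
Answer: $\frac{2100877}{3609206} \approx 0.58209$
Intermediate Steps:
$- \frac{2100877}{n} = - \frac{2100877}{-3609206} = \left(-2100877\right) \left(- \frac{1}{3609206}\right) = \frac{2100877}{3609206}$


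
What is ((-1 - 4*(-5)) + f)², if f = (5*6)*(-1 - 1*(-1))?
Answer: 361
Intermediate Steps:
f = 0 (f = 30*(-1 + 1) = 30*0 = 0)
((-1 - 4*(-5)) + f)² = ((-1 - 4*(-5)) + 0)² = ((-1 + 20) + 0)² = (19 + 0)² = 19² = 361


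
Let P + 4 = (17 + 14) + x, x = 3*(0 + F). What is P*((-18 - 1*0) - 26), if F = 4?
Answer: -1716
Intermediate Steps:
x = 12 (x = 3*(0 + 4) = 3*4 = 12)
P = 39 (P = -4 + ((17 + 14) + 12) = -4 + (31 + 12) = -4 + 43 = 39)
P*((-18 - 1*0) - 26) = 39*((-18 - 1*0) - 26) = 39*((-18 + 0) - 26) = 39*(-18 - 26) = 39*(-44) = -1716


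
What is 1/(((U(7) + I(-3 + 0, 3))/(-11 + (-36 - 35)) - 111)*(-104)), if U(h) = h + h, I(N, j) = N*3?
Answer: 41/473564 ≈ 8.6577e-5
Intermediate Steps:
I(N, j) = 3*N
U(h) = 2*h
1/(((U(7) + I(-3 + 0, 3))/(-11 + (-36 - 35)) - 111)*(-104)) = 1/(((2*7 + 3*(-3 + 0))/(-11 + (-36 - 35)) - 111)*(-104)) = 1/(((14 + 3*(-3))/(-11 - 71) - 111)*(-104)) = 1/(((14 - 9)/(-82) - 111)*(-104)) = 1/((5*(-1/82) - 111)*(-104)) = 1/((-5/82 - 111)*(-104)) = 1/(-9107/82*(-104)) = 1/(473564/41) = 41/473564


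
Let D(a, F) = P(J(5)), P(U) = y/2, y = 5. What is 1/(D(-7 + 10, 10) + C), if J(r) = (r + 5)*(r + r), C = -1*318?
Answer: -2/631 ≈ -0.0031696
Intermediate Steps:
C = -318
J(r) = 2*r*(5 + r) (J(r) = (5 + r)*(2*r) = 2*r*(5 + r))
P(U) = 5/2
D(a, F) = 5/2
1/(D(-7 + 10, 10) + C) = 1/(5/2 - 318) = 1/(-631/2) = -2/631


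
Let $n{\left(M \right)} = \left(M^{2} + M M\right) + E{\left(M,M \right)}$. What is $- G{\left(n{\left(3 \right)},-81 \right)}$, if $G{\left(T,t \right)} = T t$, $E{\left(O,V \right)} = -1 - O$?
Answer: $1134$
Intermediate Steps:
$n{\left(M \right)} = -1 - M + 2 M^{2}$ ($n{\left(M \right)} = \left(M^{2} + M M\right) - \left(1 + M\right) = \left(M^{2} + M^{2}\right) - \left(1 + M\right) = 2 M^{2} - \left(1 + M\right) = -1 - M + 2 M^{2}$)
$- G{\left(n{\left(3 \right)},-81 \right)} = - \left(-1 - 3 + 2 \cdot 3^{2}\right) \left(-81\right) = - \left(-1 - 3 + 2 \cdot 9\right) \left(-81\right) = - \left(-1 - 3 + 18\right) \left(-81\right) = - 14 \left(-81\right) = \left(-1\right) \left(-1134\right) = 1134$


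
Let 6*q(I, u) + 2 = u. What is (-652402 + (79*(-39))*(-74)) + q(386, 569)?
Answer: -848627/2 ≈ -4.2431e+5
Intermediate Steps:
q(I, u) = -⅓ + u/6
(-652402 + (79*(-39))*(-74)) + q(386, 569) = (-652402 + (79*(-39))*(-74)) + (-⅓ + (⅙)*569) = (-652402 - 3081*(-74)) + (-⅓ + 569/6) = (-652402 + 227994) + 189/2 = -424408 + 189/2 = -848627/2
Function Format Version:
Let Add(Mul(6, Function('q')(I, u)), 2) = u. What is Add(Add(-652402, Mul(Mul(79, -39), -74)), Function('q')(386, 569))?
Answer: Rational(-848627, 2) ≈ -4.2431e+5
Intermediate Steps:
Function('q')(I, u) = Add(Rational(-1, 3), Mul(Rational(1, 6), u))
Add(Add(-652402, Mul(Mul(79, -39), -74)), Function('q')(386, 569)) = Add(Add(-652402, Mul(Mul(79, -39), -74)), Add(Rational(-1, 3), Mul(Rational(1, 6), 569))) = Add(Add(-652402, Mul(-3081, -74)), Add(Rational(-1, 3), Rational(569, 6))) = Add(Add(-652402, 227994), Rational(189, 2)) = Add(-424408, Rational(189, 2)) = Rational(-848627, 2)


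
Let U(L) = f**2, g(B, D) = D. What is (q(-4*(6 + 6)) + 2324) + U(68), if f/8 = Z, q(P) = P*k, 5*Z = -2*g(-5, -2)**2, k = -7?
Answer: 70596/25 ≈ 2823.8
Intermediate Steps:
Z = -8/5 (Z = (-2*(-2)**2)/5 = (-2*4)/5 = (1/5)*(-8) = -8/5 ≈ -1.6000)
q(P) = -7*P (q(P) = P*(-7) = -7*P)
f = -64/5 (f = 8*(-8/5) = -64/5 ≈ -12.800)
U(L) = 4096/25 (U(L) = (-64/5)**2 = 4096/25)
(q(-4*(6 + 6)) + 2324) + U(68) = (-(-28)*(6 + 6) + 2324) + 4096/25 = (-(-28)*12 + 2324) + 4096/25 = (-7*(-48) + 2324) + 4096/25 = (336 + 2324) + 4096/25 = 2660 + 4096/25 = 70596/25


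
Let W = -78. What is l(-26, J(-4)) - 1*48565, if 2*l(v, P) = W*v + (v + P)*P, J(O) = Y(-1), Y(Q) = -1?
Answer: -95075/2 ≈ -47538.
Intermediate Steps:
J(O) = -1
l(v, P) = -39*v + P*(P + v)/2 (l(v, P) = (-78*v + (v + P)*P)/2 = (-78*v + (P + v)*P)/2 = (-78*v + P*(P + v))/2 = -39*v + P*(P + v)/2)
l(-26, J(-4)) - 1*48565 = ((½)*(-1)² - 39*(-26) + (½)*(-1)*(-26)) - 1*48565 = ((½)*1 + 1014 + 13) - 48565 = (½ + 1014 + 13) - 48565 = 2055/2 - 48565 = -95075/2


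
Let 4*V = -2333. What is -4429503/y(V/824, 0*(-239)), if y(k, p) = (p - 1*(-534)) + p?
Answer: -1476501/178 ≈ -8295.0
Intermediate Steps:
V = -2333/4 (V = (1/4)*(-2333) = -2333/4 ≈ -583.25)
y(k, p) = 534 + 2*p (y(k, p) = (p + 534) + p = (534 + p) + p = 534 + 2*p)
-4429503/y(V/824, 0*(-239)) = -4429503/(534 + 2*(0*(-239))) = -4429503/(534 + 2*0) = -4429503/(534 + 0) = -4429503/534 = -4429503*1/534 = -1476501/178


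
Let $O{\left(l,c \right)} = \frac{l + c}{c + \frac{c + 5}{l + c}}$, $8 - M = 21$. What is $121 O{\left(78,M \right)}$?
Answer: $- \frac{511225}{853} \approx -599.33$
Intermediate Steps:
$M = -13$ ($M = 8 - 21 = -13$)
$O{\left(l,c \right)} = \frac{c + l}{c + \frac{5 + c}{c + l}}$
$121 O{\left(78,M \right)} = 121 \frac{\left(-13 + 78\right)^{2}}{5 - 13 + \left(-13\right)^{2} - 1014} = 121 \frac{65^{2}}{5 - 13 + 169 - 1014} = 121 \frac{4225}{-853} = 121 \cdot 4225 \left(- \frac{1}{853}\right) = 121 \left(- \frac{4225}{853}\right) = - \frac{511225}{853}$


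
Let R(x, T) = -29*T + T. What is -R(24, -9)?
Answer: -252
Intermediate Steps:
R(x, T) = -28*T
-R(24, -9) = -(-28)*(-9) = -1*252 = -252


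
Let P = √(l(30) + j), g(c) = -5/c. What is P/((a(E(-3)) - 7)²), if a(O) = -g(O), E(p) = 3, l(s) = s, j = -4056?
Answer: 9*I*√4026/256 ≈ 2.2307*I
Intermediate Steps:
a(O) = 5/O (a(O) = -(-5)/O = 5/O)
P = I*√4026 (P = √(30 - 4056) = √(-4026) = I*√4026 ≈ 63.451*I)
P/((a(E(-3)) - 7)²) = (I*√4026)/((5/3 - 7)²) = (I*√4026)/((-16/3)²) = (I*√4026)/(256/9) = (I*√4026)*(9/256) = 9*I*√4026/256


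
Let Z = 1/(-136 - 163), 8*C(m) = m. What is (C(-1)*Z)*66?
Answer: 33/1196 ≈ 0.027592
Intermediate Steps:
C(m) = m/8
Z = -1/299 (Z = 1/(-299) = -1/299 ≈ -0.0033445)
(C(-1)*Z)*66 = (((⅛)*(-1))*(-1/299))*66 = -⅛*(-1/299)*66 = (1/2392)*66 = 33/1196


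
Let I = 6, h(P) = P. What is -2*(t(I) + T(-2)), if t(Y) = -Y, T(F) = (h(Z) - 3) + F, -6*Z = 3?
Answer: 23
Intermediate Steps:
Z = -½ (Z = -⅙*3 = -½ ≈ -0.50000)
T(F) = -7/2 + F (T(F) = (-½ - 3) + F = -7/2 + F)
-2*(t(I) + T(-2)) = -2*(-1*6 + (-7/2 - 2)) = -2*(-6 - 11/2) = -2*(-23/2) = 23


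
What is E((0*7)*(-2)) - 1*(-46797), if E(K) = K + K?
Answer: 46797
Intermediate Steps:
E(K) = 2*K
E((0*7)*(-2)) - 1*(-46797) = 2*((0*7)*(-2)) - 1*(-46797) = 2*(0*(-2)) + 46797 = 2*0 + 46797 = 0 + 46797 = 46797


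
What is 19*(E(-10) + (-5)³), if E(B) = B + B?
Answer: -2755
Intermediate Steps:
E(B) = 2*B
19*(E(-10) + (-5)³) = 19*(2*(-10) + (-5)³) = 19*(-20 - 125) = 19*(-145) = -2755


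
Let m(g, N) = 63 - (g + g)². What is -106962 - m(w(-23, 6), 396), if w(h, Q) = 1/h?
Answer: -56616221/529 ≈ -1.0703e+5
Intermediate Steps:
m(g, N) = 63 - 4*g² (m(g, N) = 63 - (2*g)² = 63 - 4*g²)
-106962 - m(w(-23, 6), 396) = -106962 - (63 - 4*(1/(-23))²) = -106962 - (63 - 4*(-1/23)²) = -106962 - (63 - 4*1/529) = -106962 - (63 - 4/529) = -106962 - 1*33323/529 = -106962 - 33323/529 = -56616221/529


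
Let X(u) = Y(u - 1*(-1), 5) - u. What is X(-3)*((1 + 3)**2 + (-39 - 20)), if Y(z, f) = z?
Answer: -43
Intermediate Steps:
X(u) = 1 (X(u) = (u - 1*(-1)) - u = (u + 1) - u = (1 + u) - u = 1)
X(-3)*((1 + 3)**2 + (-39 - 20)) = 1*((1 + 3)**2 + (-39 - 20)) = 1*(4**2 - 59) = 1*(16 - 59) = 1*(-43) = -43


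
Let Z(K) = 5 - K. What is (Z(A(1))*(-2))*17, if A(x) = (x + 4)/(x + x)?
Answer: -85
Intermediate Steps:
A(x) = (4 + x)/(2*x) (A(x) = (4 + x)/((2*x)) = (4 + x)*(1/(2*x)) = (4 + x)/(2*x))
(Z(A(1))*(-2))*17 = ((5 - (4 + 1)/(2*1))*(-2))*17 = ((5 - 5/2)*(-2))*17 = ((5/2)*(-2))*17 = -5*17 = -85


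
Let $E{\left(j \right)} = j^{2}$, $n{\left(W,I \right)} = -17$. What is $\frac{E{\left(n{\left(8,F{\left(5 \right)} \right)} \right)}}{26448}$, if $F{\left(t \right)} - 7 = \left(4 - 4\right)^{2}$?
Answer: $\frac{289}{26448} \approx 0.010927$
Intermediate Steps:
$F{\left(t \right)} = 7$ ($F{\left(t \right)} = 7 + \left(4 - 4\right)^{2} = 7 + 0^{2} = 7 + 0 = 7$)
$\frac{E{\left(n{\left(8,F{\left(5 \right)} \right)} \right)}}{26448} = \frac{\left(-17\right)^{2}}{26448} = 289 \cdot \frac{1}{26448} = \frac{289}{26448}$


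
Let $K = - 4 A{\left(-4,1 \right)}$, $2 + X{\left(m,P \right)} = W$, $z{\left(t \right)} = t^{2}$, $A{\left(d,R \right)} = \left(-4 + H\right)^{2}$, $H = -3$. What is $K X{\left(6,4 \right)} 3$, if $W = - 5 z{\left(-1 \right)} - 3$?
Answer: $5880$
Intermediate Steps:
$A{\left(d,R \right)} = 49$ ($A{\left(d,R \right)} = \left(-4 - 3\right)^{2} = \left(-7\right)^{2} = 49$)
$W = -8$ ($W = - 5 \left(-1\right)^{2} - 3 = \left(-5\right) 1 - 3 = -5 - 3 = -8$)
$X{\left(m,P \right)} = -10$ ($X{\left(m,P \right)} = -2 - 8 = -10$)
$K = -196$ ($K = \left(-4\right) 49 = -196$)
$K X{\left(6,4 \right)} 3 = \left(-196\right) \left(-10\right) 3 = 1960 \cdot 3 = 5880$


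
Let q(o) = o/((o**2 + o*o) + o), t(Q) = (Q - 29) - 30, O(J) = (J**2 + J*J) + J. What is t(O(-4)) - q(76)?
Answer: -4744/153 ≈ -31.007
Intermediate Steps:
O(J) = J + 2*J**2 (O(J) = (J**2 + J**2) + J = 2*J**2 + J = J + 2*J**2)
t(Q) = -59 + Q (t(Q) = (-29 + Q) - 30 = -59 + Q)
q(o) = o/(o + 2*o**2) (q(o) = o/((o**2 + o**2) + o) = o/(2*o**2 + o) = o/(o + 2*o**2))
t(O(-4)) - q(76) = (-59 - 4*(1 + 2*(-4))) - 1/(1 + 2*76) = (-59 - 4*(1 - 8)) - 1/(1 + 152) = (-59 - 4*(-7)) - 1/153 = (-59 + 28) - 1*1/153 = -31 - 1/153 = -4744/153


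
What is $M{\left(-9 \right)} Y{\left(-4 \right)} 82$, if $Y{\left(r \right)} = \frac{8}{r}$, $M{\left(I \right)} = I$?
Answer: $1476$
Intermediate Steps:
$M{\left(-9 \right)} Y{\left(-4 \right)} 82 = - 9 \frac{8}{-4} \cdot 82 = - 9 \cdot 8 \left(- \frac{1}{4}\right) 82 = \left(-9\right) \left(-2\right) 82 = 18 \cdot 82 = 1476$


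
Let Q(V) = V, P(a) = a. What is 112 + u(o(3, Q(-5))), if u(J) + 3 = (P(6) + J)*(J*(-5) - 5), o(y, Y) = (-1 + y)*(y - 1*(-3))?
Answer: -1061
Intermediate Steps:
o(y, Y) = (-1 + y)*(3 + y) (o(y, Y) = (-1 + y)*(y + 3) = (-1 + y)*(3 + y))
u(J) = -3 + (-5 - 5*J)*(6 + J) (u(J) = -3 + (6 + J)*(J*(-5) - 5) = -3 + (6 + J)*(-5*J - 5) = -3 + (6 + J)*(-5 - 5*J) = -3 + (-5 - 5*J)*(6 + J))
112 + u(o(3, Q(-5))) = 112 + (-33 - 35*(-3 + 3**2 + 2*3) - 5*(-3 + 3**2 + 2*3)**2) = 112 + (-33 - 35*(-3 + 9 + 6) - 5*(-3 + 9 + 6)**2) = 112 + (-33 - 35*12 - 5*12**2) = 112 + (-33 - 420 - 5*144) = 112 + (-33 - 420 - 720) = 112 - 1173 = -1061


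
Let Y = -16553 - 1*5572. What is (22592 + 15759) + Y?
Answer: 16226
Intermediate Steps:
Y = -22125 (Y = -16553 - 5572 = -22125)
(22592 + 15759) + Y = (22592 + 15759) - 22125 = 38351 - 22125 = 16226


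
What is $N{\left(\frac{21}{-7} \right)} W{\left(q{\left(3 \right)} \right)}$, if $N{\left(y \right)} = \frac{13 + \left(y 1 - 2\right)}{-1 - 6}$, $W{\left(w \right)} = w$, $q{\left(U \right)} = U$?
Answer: $- \frac{24}{7} \approx -3.4286$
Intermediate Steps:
$N{\left(y \right)} = - \frac{11}{7} - \frac{y}{7}$ ($N{\left(y \right)} = \frac{13 + \left(y - 2\right)}{-7} = \left(13 + \left(-2 + y\right)\right) \left(- \frac{1}{7}\right) = \left(11 + y\right) \left(- \frac{1}{7}\right) = - \frac{11}{7} - \frac{y}{7}$)
$N{\left(\frac{21}{-7} \right)} W{\left(q{\left(3 \right)} \right)} = \left(- \frac{11}{7} - \frac{21 \frac{1}{-7}}{7}\right) 3 = \left(- \frac{11}{7} - \frac{21 \left(- \frac{1}{7}\right)}{7}\right) 3 = \left(- \frac{11}{7} - - \frac{3}{7}\right) 3 = \left(- \frac{11}{7} + \frac{3}{7}\right) 3 = \left(- \frac{8}{7}\right) 3 = - \frac{24}{7}$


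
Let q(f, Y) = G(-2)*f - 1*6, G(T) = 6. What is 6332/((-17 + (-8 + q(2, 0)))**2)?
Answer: 6332/361 ≈ 17.540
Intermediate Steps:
q(f, Y) = -6 + 6*f (q(f, Y) = 6*f - 1*6 = 6*f - 6 = -6 + 6*f)
6332/((-17 + (-8 + q(2, 0)))**2) = 6332/((-17 + (-8 + (-6 + 6*2)))**2) = 6332/((-17 + (-8 + (-6 + 12)))**2) = 6332/((-17 + (-8 + 6))**2) = 6332/((-17 - 2)**2) = 6332/((-19)**2) = 6332/361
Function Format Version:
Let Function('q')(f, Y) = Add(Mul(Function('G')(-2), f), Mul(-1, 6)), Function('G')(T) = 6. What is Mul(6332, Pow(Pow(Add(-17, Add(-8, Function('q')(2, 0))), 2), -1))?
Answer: Rational(6332, 361) ≈ 17.540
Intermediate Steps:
Function('q')(f, Y) = Add(-6, Mul(6, f)) (Function('q')(f, Y) = Add(Mul(6, f), Mul(-1, 6)) = Add(Mul(6, f), -6) = Add(-6, Mul(6, f)))
Mul(6332, Pow(Pow(Add(-17, Add(-8, Function('q')(2, 0))), 2), -1)) = Mul(6332, Pow(Pow(Add(-17, Add(-8, Add(-6, Mul(6, 2)))), 2), -1)) = Mul(6332, Pow(Pow(Add(-17, Add(-8, Add(-6, 12))), 2), -1)) = Mul(6332, Pow(Pow(Add(-17, Add(-8, 6)), 2), -1)) = Mul(6332, Pow(Pow(Add(-17, -2), 2), -1)) = Mul(6332, Pow(Pow(-19, 2), -1)) = Mul(6332, Pow(361, -1)) = Mul(6332, Rational(1, 361)) = Rational(6332, 361)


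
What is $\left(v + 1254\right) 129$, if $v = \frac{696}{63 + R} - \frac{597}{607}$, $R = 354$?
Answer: $\frac{13656144207}{84373} \approx 1.6185 \cdot 10^{5}$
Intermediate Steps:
$v = \frac{57841}{84373}$ ($v = \frac{696}{63 + 354} - \frac{597}{607} = \frac{696}{417} - \frac{597}{607} = 696 \cdot \frac{1}{417} - \frac{597}{607} = \frac{232}{139} - \frac{597}{607} = \frac{57841}{84373} \approx 0.68554$)
$\left(v + 1254\right) 129 = \left(\frac{57841}{84373} + 1254\right) 129 = \frac{105861583}{84373} \cdot 129 = \frac{13656144207}{84373}$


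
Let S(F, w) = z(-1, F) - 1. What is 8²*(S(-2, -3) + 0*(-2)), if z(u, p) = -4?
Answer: -320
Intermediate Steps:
S(F, w) = -5 (S(F, w) = -4 - 1 = -5)
8²*(S(-2, -3) + 0*(-2)) = 8²*(-5 + 0*(-2)) = 64*(-5 + 0) = 64*(-5) = -320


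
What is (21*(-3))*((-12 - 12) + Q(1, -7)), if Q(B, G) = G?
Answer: 1953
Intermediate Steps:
(21*(-3))*((-12 - 12) + Q(1, -7)) = (21*(-3))*((-12 - 12) - 7) = -63*(-24 - 7) = -63*(-31) = 1953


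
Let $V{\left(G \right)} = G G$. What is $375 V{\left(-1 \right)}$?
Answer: $375$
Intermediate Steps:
$V{\left(G \right)} = G^{2}$
$375 V{\left(-1 \right)} = 375 \left(-1\right)^{2} = 375 \cdot 1 = 375$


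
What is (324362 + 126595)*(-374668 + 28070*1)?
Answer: -156300794286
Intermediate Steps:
(324362 + 126595)*(-374668 + 28070*1) = 450957*(-374668 + 28070) = 450957*(-346598) = -156300794286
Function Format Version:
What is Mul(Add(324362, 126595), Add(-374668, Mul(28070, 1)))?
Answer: -156300794286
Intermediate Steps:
Mul(Add(324362, 126595), Add(-374668, Mul(28070, 1))) = Mul(450957, Add(-374668, 28070)) = Mul(450957, -346598) = -156300794286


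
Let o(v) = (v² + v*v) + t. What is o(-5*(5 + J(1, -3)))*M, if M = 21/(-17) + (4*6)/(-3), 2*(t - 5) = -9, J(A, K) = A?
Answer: -565357/34 ≈ -16628.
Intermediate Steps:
t = ½ (t = 5 + (½)*(-9) = 5 - 9/2 = ½ ≈ 0.50000)
M = -157/17 (M = 21*(-1/17) + 24*(-⅓) = -21/17 - 8 = -157/17 ≈ -9.2353)
o(v) = ½ + 2*v² (o(v) = (v² + v*v) + ½ = (v² + v²) + ½ = 2*v² + ½ = ½ + 2*v²)
o(-5*(5 + J(1, -3)))*M = (½ + 2*(-5*(5 + 1))²)*(-157/17) = (½ + 2*(-5*6)²)*(-157/17) = (½ + 2*(-30)²)*(-157/17) = (½ + 2*900)*(-157/17) = (½ + 1800)*(-157/17) = (3601/2)*(-157/17) = -565357/34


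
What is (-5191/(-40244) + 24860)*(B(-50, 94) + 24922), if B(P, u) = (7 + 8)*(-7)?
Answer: 24828689576327/40244 ≈ 6.1695e+8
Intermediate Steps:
B(P, u) = -105 (B(P, u) = 15*(-7) = -105)
(-5191/(-40244) + 24860)*(B(-50, 94) + 24922) = (-5191/(-40244) + 24860)*(-105 + 24922) = (-5191*(-1/40244) + 24860)*24817 = (5191/40244 + 24860)*24817 = (1000471031/40244)*24817 = 24828689576327/40244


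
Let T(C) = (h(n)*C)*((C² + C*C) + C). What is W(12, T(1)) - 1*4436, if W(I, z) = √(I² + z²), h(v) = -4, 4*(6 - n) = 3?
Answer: -4436 + 12*√2 ≈ -4419.0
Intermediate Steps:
n = 21/4 (n = 6 - ¼*3 = 6 - ¾ = 21/4 ≈ 5.2500)
T(C) = -4*C*(C + 2*C²) (T(C) = (-4*C)*((C² + C*C) + C) = (-4*C)*((C² + C²) + C) = (-4*C)*(2*C² + C) = (-4*C)*(C + 2*C²) = -4*C*(C + 2*C²))
W(12, T(1)) - 1*4436 = √(12² + (1²*(-4 - 8*1))²) - 1*4436 = √(144 + (1*(-4 - 8))²) - 4436 = √(144 + (1*(-12))²) - 4436 = √(144 + (-12)²) - 4436 = √(144 + 144) - 4436 = √288 - 4436 = 12*√2 - 4436 = -4436 + 12*√2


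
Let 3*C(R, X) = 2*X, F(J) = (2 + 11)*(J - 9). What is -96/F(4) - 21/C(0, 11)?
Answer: -1983/1430 ≈ -1.3867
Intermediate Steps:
F(J) = -117 + 13*J (F(J) = 13*(-9 + J) = -117 + 13*J)
C(R, X) = 2*X/3 (C(R, X) = (2*X)/3 = 2*X/3)
-96/F(4) - 21/C(0, 11) = -96/(-117 + 13*4) - 21/((2/3)*11) = -96/(-117 + 52) - 21/22/3 = -96/(-65) - 21*3/22 = -96*(-1/65) - 63/22 = 96/65 - 63/22 = -1983/1430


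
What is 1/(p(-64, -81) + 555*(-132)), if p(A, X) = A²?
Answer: -1/69164 ≈ -1.4458e-5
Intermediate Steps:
1/(p(-64, -81) + 555*(-132)) = 1/((-64)² + 555*(-132)) = 1/(4096 - 73260) = 1/(-69164) = -1/69164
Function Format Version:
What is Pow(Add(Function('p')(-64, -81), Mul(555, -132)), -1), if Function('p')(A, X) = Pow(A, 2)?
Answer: Rational(-1, 69164) ≈ -1.4458e-5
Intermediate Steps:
Pow(Add(Function('p')(-64, -81), Mul(555, -132)), -1) = Pow(Add(Pow(-64, 2), Mul(555, -132)), -1) = Pow(Add(4096, -73260), -1) = Pow(-69164, -1) = Rational(-1, 69164)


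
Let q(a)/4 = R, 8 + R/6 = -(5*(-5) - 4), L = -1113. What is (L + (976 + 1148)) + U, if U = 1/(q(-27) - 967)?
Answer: 468092/463 ≈ 1011.0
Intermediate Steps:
R = 126 (R = -48 + 6*(-(5*(-5) - 4)) = -48 + 6*(-(-25 - 4)) = -48 + 6*(-1*(-29)) = -48 + 6*29 = -48 + 174 = 126)
q(a) = 504 (q(a) = 4*126 = 504)
U = -1/463 (U = 1/(504 - 967) = 1/(-463) = -1/463 ≈ -0.0021598)
(L + (976 + 1148)) + U = (-1113 + (976 + 1148)) - 1/463 = (-1113 + 2124) - 1/463 = 1011 - 1/463 = 468092/463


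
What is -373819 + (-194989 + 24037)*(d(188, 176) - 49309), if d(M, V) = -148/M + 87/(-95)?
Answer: 37637224047293/4465 ≈ 8.4294e+9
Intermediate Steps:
d(M, V) = -87/95 - 148/M (d(M, V) = -148/M + 87*(-1/95) = -148/M - 87/95 = -87/95 - 148/M)
-373819 + (-194989 + 24037)*(d(188, 176) - 49309) = -373819 + (-194989 + 24037)*((-87/95 - 148/188) - 49309) = -373819 - 170952*((-87/95 - 148*1/188) - 49309) = -373819 - 170952*((-87/95 - 37/47) - 49309) = -373819 - 170952*(-7604/4465 - 49309) = -373819 - 170952*(-220172289/4465) = -373819 + 37638893149128/4465 = 37637224047293/4465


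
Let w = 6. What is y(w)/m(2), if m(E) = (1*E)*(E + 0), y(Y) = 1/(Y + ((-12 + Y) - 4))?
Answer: -1/16 ≈ -0.062500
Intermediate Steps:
y(Y) = 1/(-16 + 2*Y) (y(Y) = 1/(Y + (-16 + Y)) = 1/(-16 + 2*Y))
m(E) = E² (m(E) = E*E = E²)
y(w)/m(2) = (1/(2*(-8 + 6)))/(2²) = ((½)/(-2))/4 = ((½)*(-½))*(¼) = -¼*¼ = -1/16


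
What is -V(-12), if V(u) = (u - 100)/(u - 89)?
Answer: -112/101 ≈ -1.1089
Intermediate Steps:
V(u) = (-100 + u)/(-89 + u)
-V(-12) = -(-100 - 12)/(-89 - 12) = -(-112)/(-101) = -(-1)*(-112)/101 = -1*112/101 = -112/101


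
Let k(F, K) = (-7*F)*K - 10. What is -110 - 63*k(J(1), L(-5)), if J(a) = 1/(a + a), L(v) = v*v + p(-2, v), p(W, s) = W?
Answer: 11183/2 ≈ 5591.5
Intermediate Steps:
L(v) = -2 + v² (L(v) = v*v - 2 = v² - 2 = -2 + v²)
J(a) = 1/(2*a)
k(F, K) = -10 - 7*F*K (k(F, K) = -7*F*K - 10 = -10 - 7*F*K)
-110 - 63*k(J(1), L(-5)) = -110 - 63*(-10 - 7*(½)/1*(-2 + (-5)²)) = -110 - 63*(-10 - 7*(½)*1*(-2 + 25)) = -110 - 63*(-10 - 7*½*23) = -110 - 63*(-10 - 161/2) = -110 - 63*(-181/2) = -110 + 11403/2 = 11183/2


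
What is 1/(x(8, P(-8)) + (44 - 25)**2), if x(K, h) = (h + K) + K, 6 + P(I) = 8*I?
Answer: 1/307 ≈ 0.0032573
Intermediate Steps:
P(I) = -6 + 8*I
x(K, h) = h + 2*K (x(K, h) = (K + h) + K = h + 2*K)
1/(x(8, P(-8)) + (44 - 25)**2) = 1/(((-6 + 8*(-8)) + 2*8) + (44 - 25)**2) = 1/(((-6 - 64) + 16) + 19**2) = 1/((-70 + 16) + 361) = 1/(-54 + 361) = 1/307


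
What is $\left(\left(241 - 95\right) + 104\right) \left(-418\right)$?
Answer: $-104500$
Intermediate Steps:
$\left(\left(241 - 95\right) + 104\right) \left(-418\right) = \left(146 + 104\right) \left(-418\right) = 250 \left(-418\right) = -104500$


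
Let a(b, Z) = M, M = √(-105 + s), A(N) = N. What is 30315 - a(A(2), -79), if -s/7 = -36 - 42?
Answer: 30294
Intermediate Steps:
s = 546 (s = -7*(-36 - 42) = -7*(-78) = 546)
M = 21 (M = √(-105 + 546) = √441 = 21)
a(b, Z) = 21
30315 - a(A(2), -79) = 30315 - 1*21 = 30315 - 21 = 30294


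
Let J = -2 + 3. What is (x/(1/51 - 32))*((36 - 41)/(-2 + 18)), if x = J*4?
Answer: 255/6524 ≈ 0.039086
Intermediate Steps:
J = 1
x = 4 (x = 1*4 = 4)
(x/(1/51 - 32))*((36 - 41)/(-2 + 18)) = (4/(1/51 - 32))*((36 - 41)/(-2 + 18)) = (4/(1/51 - 32))*(-5/16) = (4/(-1631/51))*(-5*1/16) = -51/1631*4*(-5/16) = -204/1631*(-5/16) = 255/6524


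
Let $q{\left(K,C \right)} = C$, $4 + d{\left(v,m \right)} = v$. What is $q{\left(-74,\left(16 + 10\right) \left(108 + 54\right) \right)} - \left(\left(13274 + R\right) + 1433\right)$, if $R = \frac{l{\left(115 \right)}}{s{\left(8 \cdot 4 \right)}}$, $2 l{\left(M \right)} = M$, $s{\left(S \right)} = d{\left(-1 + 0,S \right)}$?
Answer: $- \frac{20967}{2} \approx -10484.0$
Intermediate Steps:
$d{\left(v,m \right)} = -4 + v$
$s{\left(S \right)} = -5$ ($s{\left(S \right)} = -4 + \left(-1 + 0\right) = -4 - 1 = -5$)
$l{\left(M \right)} = \frac{M}{2}$
$R = - \frac{23}{2}$ ($R = \frac{\frac{1}{2} \cdot 115}{-5} = \frac{115}{2} \left(- \frac{1}{5}\right) = - \frac{23}{2} \approx -11.5$)
$q{\left(-74,\left(16 + 10\right) \left(108 + 54\right) \right)} - \left(\left(13274 + R\right) + 1433\right) = \left(16 + 10\right) \left(108 + 54\right) - \left(\left(13274 - \frac{23}{2}\right) + 1433\right) = 26 \cdot 162 - \left(\frac{26525}{2} + 1433\right) = 4212 - \frac{29391}{2} = - \frac{20967}{2}$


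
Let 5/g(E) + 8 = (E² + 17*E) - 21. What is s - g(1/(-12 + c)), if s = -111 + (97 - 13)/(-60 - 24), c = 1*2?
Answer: -343228/3069 ≈ -111.84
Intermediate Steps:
c = 2
g(E) = 5/(-29 + E² + 17*E) (g(E) = 5/(-8 + ((E² + 17*E) - 21)) = 5/(-8 + (-21 + E² + 17*E)) = 5/(-29 + E² + 17*E))
s = -112 (s = -111 + 84/(-84) = -111 + 84*(-1/84) = -111 - 1 = -112)
s - g(1/(-12 + c)) = -112 - 5/(-29 + (1/(-12 + 2))² + 17/(-12 + 2)) = -112 - 5/(-29 + (1/(-10))² + 17/(-10)) = -112 - 5/(-29 + (-⅒)² + 17*(-⅒)) = -112 - 5/(-29 + 1/100 - 17/10) = -112 - 5/(-3069/100) = -112 - 5*(-100)/3069 = -112 - 1*(-500/3069) = -112 + 500/3069 = -343228/3069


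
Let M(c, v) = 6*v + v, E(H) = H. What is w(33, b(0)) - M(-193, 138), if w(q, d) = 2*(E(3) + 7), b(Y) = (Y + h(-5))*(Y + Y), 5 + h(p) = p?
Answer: -946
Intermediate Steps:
h(p) = -5 + p
M(c, v) = 7*v
b(Y) = 2*Y*(-10 + Y) (b(Y) = (Y + (-5 - 5))*(Y + Y) = (Y - 10)*(2*Y) = (-10 + Y)*(2*Y) = 2*Y*(-10 + Y))
w(q, d) = 20 (w(q, d) = 2*(3 + 7) = 2*10 = 20)
w(33, b(0)) - M(-193, 138) = 20 - 7*138 = 20 - 1*966 = 20 - 966 = -946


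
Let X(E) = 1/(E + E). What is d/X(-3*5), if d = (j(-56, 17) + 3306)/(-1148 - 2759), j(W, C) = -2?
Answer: 99120/3907 ≈ 25.370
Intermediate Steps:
X(E) = 1/(2*E)
d = -3304/3907 (d = (-2 + 3306)/(-1148 - 2759) = 3304/(-3907) = 3304*(-1/3907) = -3304/3907 ≈ -0.84566)
d/X(-3*5) = -3304/(3907*(1/(2*((-3*5))))) = -3304/(3907*((½)/(-15))) = -3304/(3907*((½)*(-1/15))) = -3304/(3907*(-1/30)) = -3304/3907*(-30) = 99120/3907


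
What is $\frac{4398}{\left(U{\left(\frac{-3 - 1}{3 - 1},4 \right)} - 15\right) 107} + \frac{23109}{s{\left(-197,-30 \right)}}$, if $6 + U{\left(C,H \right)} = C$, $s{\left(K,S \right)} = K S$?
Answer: $\frac{10293023}{4848170} \approx 2.1231$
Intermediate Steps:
$U{\left(C,H \right)} = -6 + C$
$\frac{4398}{\left(U{\left(\frac{-3 - 1}{3 - 1},4 \right)} - 15\right) 107} + \frac{23109}{s{\left(-197,-30 \right)}} = \frac{4398}{\left(\left(-6 + \frac{-3 - 1}{3 - 1}\right) - 15\right) 107} + \frac{23109}{\left(-197\right) \left(-30\right)} = \frac{4398}{\left(\left(-6 - \frac{4}{2}\right) - 15\right) 107} + \frac{23109}{5910} = \frac{4398}{\left(\left(-6 - 2\right) - 15\right) 107} + 23109 \cdot \frac{1}{5910} = \frac{4398}{\left(\left(-6 - 2\right) - 15\right) 107} + \frac{7703}{1970} = \frac{4398}{\left(-8 - 15\right) 107} + \frac{7703}{1970} = \frac{4398}{\left(-23\right) 107} + \frac{7703}{1970} = \frac{4398}{-2461} + \frac{7703}{1970} = 4398 \left(- \frac{1}{2461}\right) + \frac{7703}{1970} = - \frac{4398}{2461} + \frac{7703}{1970} = \frac{10293023}{4848170}$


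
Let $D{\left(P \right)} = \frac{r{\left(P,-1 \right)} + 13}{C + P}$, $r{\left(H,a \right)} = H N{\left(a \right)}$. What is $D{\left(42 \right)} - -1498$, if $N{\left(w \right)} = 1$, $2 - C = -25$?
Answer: $\frac{103417}{69} \approx 1498.8$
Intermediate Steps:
$C = 27$ ($C = 2 - -25 = 2 + 25 = 27$)
$r{\left(H,a \right)} = H$ ($r{\left(H,a \right)} = H 1 = H$)
$D{\left(P \right)} = \frac{13 + P}{27 + P}$ ($D{\left(P \right)} = \frac{P + 13}{27 + P} = \frac{13 + P}{27 + P}$)
$D{\left(42 \right)} - -1498 = \frac{13 + 42}{27 + 42} - -1498 = \frac{1}{69} \cdot 55 + 1498 = \frac{55}{69} + 1498 = \frac{103417}{69}$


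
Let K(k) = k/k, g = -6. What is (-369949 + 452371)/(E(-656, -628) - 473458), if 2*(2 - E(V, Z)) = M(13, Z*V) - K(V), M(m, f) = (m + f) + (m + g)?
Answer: -8676/71521 ≈ -0.12131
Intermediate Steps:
M(m, f) = -6 + f + 2*m (M(m, f) = (m + f) + (m - 6) = (f + m) + (-6 + m) = -6 + f + 2*m)
K(k) = 1
E(V, Z) = -15/2 - V*Z/2 (E(V, Z) = 2 - ((-6 + Z*V + 2*13) - 1*1)/2 = 2 - ((-6 + V*Z + 26) - 1)/2 = 2 - ((20 + V*Z) - 1)/2 = 2 - (19 + V*Z)/2 = 2 + (-19/2 - V*Z/2) = -15/2 - V*Z/2)
(-369949 + 452371)/(E(-656, -628) - 473458) = (-369949 + 452371)/((-15/2 - 1/2*(-656)*(-628)) - 473458) = 82422/((-15/2 - 205984) - 473458) = 82422/(-411983/2 - 473458) = 82422/(-1358899/2) = 82422*(-2/1358899) = -8676/71521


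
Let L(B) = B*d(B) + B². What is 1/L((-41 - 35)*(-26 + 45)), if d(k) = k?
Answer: 1/4170272 ≈ 2.3979e-7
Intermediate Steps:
L(B) = 2*B² (L(B) = B*B + B² = B² + B² = 2*B²)
1/L((-41 - 35)*(-26 + 45)) = 1/(2*((-41 - 35)*(-26 + 45))²) = 1/(2*(-76*19)²) = 1/(2*(-1444)²) = 1/(2*2085136) = 1/4170272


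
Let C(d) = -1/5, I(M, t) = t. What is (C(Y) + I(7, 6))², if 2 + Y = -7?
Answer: 841/25 ≈ 33.640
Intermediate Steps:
Y = -9 (Y = -2 - 7 = -9)
C(d) = -⅕ (C(d) = -1*⅕ = -⅕)
(C(Y) + I(7, 6))² = (-⅕ + 6)² = (29/5)² = 841/25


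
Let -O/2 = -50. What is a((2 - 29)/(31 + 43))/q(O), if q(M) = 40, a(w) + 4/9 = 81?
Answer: 145/72 ≈ 2.0139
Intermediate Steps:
a(w) = 725/9 (a(w) = -4/9 + 81 = 725/9)
O = 100 (O = -2*(-50) = 100)
a((2 - 29)/(31 + 43))/q(O) = (725/9)/40 = (725/9)*(1/40) = 145/72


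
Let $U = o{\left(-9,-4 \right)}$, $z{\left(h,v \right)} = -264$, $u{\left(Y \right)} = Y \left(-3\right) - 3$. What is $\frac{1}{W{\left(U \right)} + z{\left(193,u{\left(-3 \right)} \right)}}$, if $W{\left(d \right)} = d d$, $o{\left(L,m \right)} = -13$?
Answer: $- \frac{1}{95} \approx -0.010526$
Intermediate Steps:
$u{\left(Y \right)} = -3 - 3 Y$ ($u{\left(Y \right)} = - 3 Y - 3 = -3 - 3 Y$)
$U = -13$
$W{\left(d \right)} = d^{2}$
$\frac{1}{W{\left(U \right)} + z{\left(193,u{\left(-3 \right)} \right)}} = \frac{1}{\left(-13\right)^{2} - 264} = \frac{1}{169 - 264} = \frac{1}{-95} = - \frac{1}{95}$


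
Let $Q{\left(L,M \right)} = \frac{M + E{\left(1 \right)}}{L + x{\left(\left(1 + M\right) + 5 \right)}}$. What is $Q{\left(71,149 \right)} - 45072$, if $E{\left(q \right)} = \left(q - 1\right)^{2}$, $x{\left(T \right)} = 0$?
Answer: $- \frac{3199963}{71} \approx -45070.0$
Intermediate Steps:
$E{\left(q \right)} = \left(-1 + q\right)^{2}$
$Q{\left(L,M \right)} = \frac{M}{L}$ ($Q{\left(L,M \right)} = \frac{M + \left(-1 + 1\right)^{2}}{L + 0} = \frac{M + 0^{2}}{L} = \frac{M + 0}{L} = \frac{M}{L}$)
$Q{\left(71,149 \right)} - 45072 = \frac{149}{71} - 45072 = - \frac{3199963}{71}$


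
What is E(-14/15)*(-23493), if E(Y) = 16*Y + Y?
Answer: 1863778/5 ≈ 3.7276e+5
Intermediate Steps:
E(Y) = 17*Y
E(-14/15)*(-23493) = (17*(-14/15))*(-23493) = -238/15*(-23493) = 1863778/5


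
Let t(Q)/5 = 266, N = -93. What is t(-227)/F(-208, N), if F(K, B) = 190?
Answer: 7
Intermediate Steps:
t(Q) = 1330 (t(Q) = 5*266 = 1330)
t(-227)/F(-208, N) = 1330/190 = 1330*(1/190) = 7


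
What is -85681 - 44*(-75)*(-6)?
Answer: -105481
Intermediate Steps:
-85681 - 44*(-75)*(-6) = -85681 - (-3300)*(-6) = -85681 - 1*19800 = -85681 - 19800 = -105481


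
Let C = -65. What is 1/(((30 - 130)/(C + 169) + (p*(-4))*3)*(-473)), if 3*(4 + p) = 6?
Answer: -26/283327 ≈ -9.1767e-5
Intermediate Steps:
p = -2 (p = -4 + (⅓)*6 = -4 + 2 = -2)
1/(((30 - 130)/(C + 169) + (p*(-4))*3)*(-473)) = 1/(((30 - 130)/(-65 + 169) - 2*(-4)*3)*(-473)) = 1/((-100/104 + 8*3)*(-473)) = 1/((-100*1/104 + 24)*(-473)) = 1/((-25/26 + 24)*(-473)) = 1/((599/26)*(-473)) = 1/(-283327/26) = -26/283327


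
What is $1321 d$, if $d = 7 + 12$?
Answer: $25099$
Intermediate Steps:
$d = 19$
$1321 d = 1321 \cdot 19 = 25099$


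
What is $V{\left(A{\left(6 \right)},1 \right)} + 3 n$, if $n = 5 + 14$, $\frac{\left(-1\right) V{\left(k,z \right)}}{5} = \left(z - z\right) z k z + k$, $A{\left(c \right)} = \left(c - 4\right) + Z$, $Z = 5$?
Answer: $22$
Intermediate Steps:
$A{\left(c \right)} = 1 + c$ ($A{\left(c \right)} = \left(c - 4\right) + 5 = \left(-4 + c\right) + 5 = 1 + c$)
$V{\left(k,z \right)} = - 5 k$ ($V{\left(k,z \right)} = - 5 \left(\left(z - z\right) z k z + k\right) = - 5 \left(0 z k z + k\right) = - 5 \left(0 k z + k\right) = - 5 \left(0 z + k\right) = - 5 \left(0 + k\right) = - 5 k$)
$n = 19$
$V{\left(A{\left(6 \right)},1 \right)} + 3 n = - 5 \left(1 + 6\right) + 3 \cdot 19 = \left(-5\right) 7 + 57 = -35 + 57 = 22$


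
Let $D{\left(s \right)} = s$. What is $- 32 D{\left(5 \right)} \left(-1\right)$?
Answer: $160$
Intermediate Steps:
$- 32 D{\left(5 \right)} \left(-1\right) = \left(-32\right) 5 \left(-1\right) = \left(-160\right) \left(-1\right) = 160$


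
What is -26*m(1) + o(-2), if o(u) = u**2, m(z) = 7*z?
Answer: -178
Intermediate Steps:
-26*m(1) + o(-2) = -182 + (-2)**2 = -26*7 + 4 = -182 + 4 = -178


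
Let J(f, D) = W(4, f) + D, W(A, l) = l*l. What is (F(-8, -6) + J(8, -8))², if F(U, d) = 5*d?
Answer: 676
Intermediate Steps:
W(A, l) = l²
J(f, D) = D + f² (J(f, D) = f² + D = D + f²)
(F(-8, -6) + J(8, -8))² = (5*(-6) + (-8 + 8²))² = (-30 + (-8 + 64))² = (-30 + 56)² = 26² = 676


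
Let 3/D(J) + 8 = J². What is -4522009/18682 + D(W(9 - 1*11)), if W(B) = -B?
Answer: -9072041/37364 ≈ -242.80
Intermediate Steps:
D(J) = 3/(-8 + J²)
-4522009/18682 + D(W(9 - 1*11)) = -4522009/18682 + 3/(-8 + (-(9 - 1*11))²) = -4522009/18682 + 3/(-8 + (-(9 - 11))²) = -103*43903/18682 + 3/(-8 + (-1*(-2))²) = -4522009/18682 + 3/(-8 + 2²) = -4522009/18682 + 3/(-8 + 4) = -4522009/18682 + 3/(-4) = -4522009/18682 + 3*(-¼) = -4522009/18682 - ¾ = -9072041/37364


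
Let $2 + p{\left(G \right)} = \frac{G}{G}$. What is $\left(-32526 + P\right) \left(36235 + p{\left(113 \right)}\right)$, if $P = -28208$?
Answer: $-2200635756$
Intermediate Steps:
$p{\left(G \right)} = -1$ ($p{\left(G \right)} = -2 + \frac{G}{G} = -2 + 1 = -1$)
$\left(-32526 + P\right) \left(36235 + p{\left(113 \right)}\right) = \left(-32526 - 28208\right) \left(36235 - 1\right) = \left(-60734\right) 36234 = -2200635756$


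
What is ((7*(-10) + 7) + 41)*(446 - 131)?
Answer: -6930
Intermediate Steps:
((7*(-10) + 7) + 41)*(446 - 131) = ((-70 + 7) + 41)*315 = (-63 + 41)*315 = -22*315 = -6930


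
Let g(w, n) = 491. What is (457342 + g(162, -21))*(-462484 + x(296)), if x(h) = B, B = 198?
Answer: -211649786238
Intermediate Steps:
x(h) = 198
(457342 + g(162, -21))*(-462484 + x(296)) = (457342 + 491)*(-462484 + 198) = 457833*(-462286) = -211649786238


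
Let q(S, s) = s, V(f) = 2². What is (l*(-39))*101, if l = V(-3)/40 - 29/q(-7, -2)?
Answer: -287547/5 ≈ -57509.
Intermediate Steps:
V(f) = 4
l = 73/5 (l = 4/40 - 29/(-2) = 4*(1/40) - 29*(-½) = ⅒ + 29/2 = 73/5 ≈ 14.600)
(l*(-39))*101 = ((73/5)*(-39))*101 = -2847/5*101 = -287547/5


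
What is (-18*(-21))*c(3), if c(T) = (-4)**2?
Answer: 6048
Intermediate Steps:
c(T) = 16
(-18*(-21))*c(3) = -18*(-21)*16 = 378*16 = 6048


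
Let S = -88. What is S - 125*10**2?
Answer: -12588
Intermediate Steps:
S - 125*10**2 = -88 - 125*10**2 = -88 - 125*100 = -88 - 12500 = -12588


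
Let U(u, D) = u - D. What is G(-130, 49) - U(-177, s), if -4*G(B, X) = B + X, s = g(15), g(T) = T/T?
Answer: 793/4 ≈ 198.25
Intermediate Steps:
g(T) = 1
s = 1
G(B, X) = -B/4 - X/4 (G(B, X) = -(B + X)/4 = -B/4 - X/4)
G(-130, 49) - U(-177, s) = (-¼*(-130) - ¼*49) - (-177 - 1*1) = (65/2 - 49/4) - (-177 - 1) = 81/4 - 1*(-178) = 81/4 + 178 = 793/4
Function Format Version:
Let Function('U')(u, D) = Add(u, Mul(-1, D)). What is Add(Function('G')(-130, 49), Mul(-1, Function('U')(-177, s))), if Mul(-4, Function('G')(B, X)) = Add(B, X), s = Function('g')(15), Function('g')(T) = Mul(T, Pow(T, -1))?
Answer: Rational(793, 4) ≈ 198.25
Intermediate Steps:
Function('g')(T) = 1
s = 1
Function('G')(B, X) = Add(Mul(Rational(-1, 4), B), Mul(Rational(-1, 4), X)) (Function('G')(B, X) = Mul(Rational(-1, 4), Add(B, X)) = Add(Mul(Rational(-1, 4), B), Mul(Rational(-1, 4), X)))
Add(Function('G')(-130, 49), Mul(-1, Function('U')(-177, s))) = Add(Add(Mul(Rational(-1, 4), -130), Mul(Rational(-1, 4), 49)), Mul(-1, Add(-177, Mul(-1, 1)))) = Add(Add(Rational(65, 2), Rational(-49, 4)), Mul(-1, Add(-177, -1))) = Add(Rational(81, 4), Mul(-1, -178)) = Add(Rational(81, 4), 178) = Rational(793, 4)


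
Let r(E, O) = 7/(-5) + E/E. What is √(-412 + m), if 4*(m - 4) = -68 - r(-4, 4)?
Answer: I*√42490/10 ≈ 20.613*I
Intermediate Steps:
r(E, O) = -⅖ (r(E, O) = 7*(-⅕) + 1 = -7/5 + 1 = -⅖)
m = -129/10 (m = 4 + (-68 - 1*(-⅖))/4 = 4 + (-68 + ⅖)/4 = 4 + (¼)*(-338/5) = 4 - 169/10 = -129/10 ≈ -12.900)
√(-412 + m) = √(-412 - 129/10) = √(-4249/10) = I*√42490/10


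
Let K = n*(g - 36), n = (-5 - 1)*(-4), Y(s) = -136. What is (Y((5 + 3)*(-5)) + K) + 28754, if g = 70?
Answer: 29434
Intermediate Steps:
n = 24 (n = -6*(-4) = 24)
K = 816 (K = 24*(70 - 36) = 24*34 = 816)
(Y((5 + 3)*(-5)) + K) + 28754 = (-136 + 816) + 28754 = 680 + 28754 = 29434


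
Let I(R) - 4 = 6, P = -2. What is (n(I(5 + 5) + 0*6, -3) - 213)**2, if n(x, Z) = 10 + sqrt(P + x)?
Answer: 41217 - 812*sqrt(2) ≈ 40069.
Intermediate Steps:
I(R) = 10 (I(R) = 4 + 6 = 10)
n(x, Z) = 10 + sqrt(-2 + x)
(n(I(5 + 5) + 0*6, -3) - 213)**2 = ((10 + sqrt(-2 + (10 + 0*6))) - 213)**2 = ((10 + sqrt(-2 + (10 + 0))) - 213)**2 = ((10 + sqrt(-2 + 10)) - 213)**2 = ((10 + sqrt(8)) - 213)**2 = ((10 + 2*sqrt(2)) - 213)**2 = (-203 + 2*sqrt(2))**2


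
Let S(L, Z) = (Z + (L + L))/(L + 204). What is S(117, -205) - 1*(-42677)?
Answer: 13699346/321 ≈ 42677.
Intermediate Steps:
S(L, Z) = (Z + 2*L)/(204 + L)
S(117, -205) - 1*(-42677) = (-205 + 2*117)/(204 + 117) - 1*(-42677) = (-205 + 234)/321 + 42677 = (1/321)*29 + 42677 = 29/321 + 42677 = 13699346/321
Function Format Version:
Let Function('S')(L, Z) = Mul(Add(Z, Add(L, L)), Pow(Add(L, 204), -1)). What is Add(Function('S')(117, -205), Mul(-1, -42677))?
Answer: Rational(13699346, 321) ≈ 42677.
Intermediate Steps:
Function('S')(L, Z) = Mul(Pow(Add(204, L), -1), Add(Z, Mul(2, L))) (Function('S')(L, Z) = Mul(Add(Z, Mul(2, L)), Pow(Add(204, L), -1)) = Mul(Pow(Add(204, L), -1), Add(Z, Mul(2, L))))
Add(Function('S')(117, -205), Mul(-1, -42677)) = Add(Mul(Pow(Add(204, 117), -1), Add(-205, Mul(2, 117))), Mul(-1, -42677)) = Add(Mul(Pow(321, -1), Add(-205, 234)), 42677) = Add(Mul(Rational(1, 321), 29), 42677) = Add(Rational(29, 321), 42677) = Rational(13699346, 321)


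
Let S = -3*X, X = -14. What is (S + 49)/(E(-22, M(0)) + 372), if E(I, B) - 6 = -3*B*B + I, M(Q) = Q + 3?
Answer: 13/47 ≈ 0.27660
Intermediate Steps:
M(Q) = 3 + Q
E(I, B) = 6 + I - 3*B² (E(I, B) = 6 + (-3*B*B + I) = 6 + (-3*B² + I) = 6 + (I - 3*B²) = 6 + I - 3*B²)
S = 42 (S = -3*(-14) = 42)
(S + 49)/(E(-22, M(0)) + 372) = (42 + 49)/((6 - 22 - 3*(3 + 0)²) + 372) = 91/((6 - 22 - 3*3²) + 372) = 91/((6 - 22 - 3*9) + 372) = 91/((6 - 22 - 27) + 372) = 91/(-43 + 372) = 91/329 = 91*(1/329) = 13/47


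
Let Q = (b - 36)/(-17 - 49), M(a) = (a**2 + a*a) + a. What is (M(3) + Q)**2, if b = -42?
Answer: 59536/121 ≈ 492.03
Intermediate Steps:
M(a) = a + 2*a**2 (M(a) = (a**2 + a**2) + a = 2*a**2 + a = a + 2*a**2)
Q = 13/11 (Q = (-42 - 36)/(-17 - 49) = -78/(-66) = -78*(-1/66) = 13/11 ≈ 1.1818)
(M(3) + Q)**2 = (3*(1 + 2*3) + 13/11)**2 = (3*(1 + 6) + 13/11)**2 = (3*7 + 13/11)**2 = (21 + 13/11)**2 = (244/11)**2 = 59536/121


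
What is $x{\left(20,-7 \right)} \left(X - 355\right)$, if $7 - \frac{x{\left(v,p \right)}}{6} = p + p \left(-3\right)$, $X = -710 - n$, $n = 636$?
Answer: $71442$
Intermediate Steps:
$X = -1346$ ($X = -710 - 636 = -1346$)
$x{\left(v,p \right)} = 42 + 12 p$ ($x{\left(v,p \right)} = 42 - 6 \left(p + p \left(-3\right)\right) = 42 - 6 \left(p - 3 p\right) = 42 - 6 \left(- 2 p\right) = 42 + 12 p$)
$x{\left(20,-7 \right)} \left(X - 355\right) = \left(42 + 12 \left(-7\right)\right) \left(-1346 - 355\right) = \left(42 - 84\right) \left(-1701\right) = \left(-42\right) \left(-1701\right) = 71442$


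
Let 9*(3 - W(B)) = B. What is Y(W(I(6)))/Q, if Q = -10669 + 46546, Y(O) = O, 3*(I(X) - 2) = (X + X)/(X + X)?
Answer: 74/968679 ≈ 7.6393e-5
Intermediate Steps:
I(X) = 7/3 (I(X) = 2 + ((X + X)/(X + X))/3 = 2 + ((2*X)/((2*X)))/3 = 2 + ((2*X)*(1/(2*X)))/3 = 2 + (⅓)*1 = 2 + ⅓ = 7/3)
W(B) = 3 - B/9
Q = 35877
Y(W(I(6)))/Q = (3 - ⅑*7/3)/35877 = (3 - 7/27)*(1/35877) = (74/27)*(1/35877) = 74/968679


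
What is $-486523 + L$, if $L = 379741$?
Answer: $-106782$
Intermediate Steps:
$-486523 + L = -486523 + 379741 = -106782$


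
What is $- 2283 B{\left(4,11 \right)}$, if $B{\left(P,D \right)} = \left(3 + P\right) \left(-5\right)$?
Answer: $79905$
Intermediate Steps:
$B{\left(P,D \right)} = -15 - 5 P$
$- 2283 B{\left(4,11 \right)} = - 2283 \left(-15 - 20\right) = \left(-2283\right) \left(-35\right) = 79905$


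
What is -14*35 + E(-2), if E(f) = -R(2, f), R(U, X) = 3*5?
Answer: -505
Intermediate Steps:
R(U, X) = 15
E(f) = -15 (E(f) = -1*15 = -15)
-14*35 + E(-2) = -14*35 - 15 = -490 - 15 = -505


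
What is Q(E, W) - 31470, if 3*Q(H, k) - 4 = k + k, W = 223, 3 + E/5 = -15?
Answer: -31320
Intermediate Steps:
E = -90 (E = -15 + 5*(-15) = -15 - 75 = -90)
Q(H, k) = 4/3 + 2*k/3 (Q(H, k) = 4/3 + (k + k)/3 = 4/3 + (2*k)/3 = 4/3 + 2*k/3)
Q(E, W) - 31470 = (4/3 + (⅔)*223) - 31470 = (4/3 + 446/3) - 31470 = 150 - 31470 = -31320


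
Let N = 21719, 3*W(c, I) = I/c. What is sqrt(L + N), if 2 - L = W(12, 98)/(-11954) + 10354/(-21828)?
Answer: sqrt(92432290425089293879)/65232978 ≈ 147.38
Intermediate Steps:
W(c, I) = I/(3*c) (W(c, I) = (I/c)/3 = I/(3*c))
L = 968542441/391397868 (L = 2 - (((1/3)*98/12)/(-11954) + 10354/(-21828)) = 2 - (((1/3)*98*(1/12))*(-1/11954) + 10354*(-1/21828)) = 2 - ((49/18)*(-1/11954) - 5177/10914) = 2 - (-49/215172 - 5177/10914) = 2 - 1*(-185746705/391397868) = 2 + 185746705/391397868 = 968542441/391397868 ≈ 2.4746)
sqrt(L + N) = sqrt(968542441/391397868 + 21719) = sqrt(8501738837533/391397868) = sqrt(92432290425089293879)/65232978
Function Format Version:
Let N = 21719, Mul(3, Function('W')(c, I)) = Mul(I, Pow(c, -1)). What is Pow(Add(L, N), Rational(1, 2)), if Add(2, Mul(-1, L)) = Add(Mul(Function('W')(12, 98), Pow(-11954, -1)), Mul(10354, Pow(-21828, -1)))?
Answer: Mul(Rational(1, 65232978), Pow(92432290425089293879, Rational(1, 2))) ≈ 147.38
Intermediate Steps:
Function('W')(c, I) = Mul(Rational(1, 3), I, Pow(c, -1)) (Function('W')(c, I) = Mul(Rational(1, 3), Mul(I, Pow(c, -1))) = Mul(Rational(1, 3), I, Pow(c, -1)))
L = Rational(968542441, 391397868) (L = Add(2, Mul(-1, Add(Mul(Mul(Rational(1, 3), 98, Pow(12, -1)), Pow(-11954, -1)), Mul(10354, Pow(-21828, -1))))) = Add(2, Mul(-1, Add(Mul(Mul(Rational(1, 3), 98, Rational(1, 12)), Rational(-1, 11954)), Mul(10354, Rational(-1, 21828))))) = Add(2, Mul(-1, Add(Mul(Rational(49, 18), Rational(-1, 11954)), Rational(-5177, 10914)))) = Add(2, Mul(-1, Add(Rational(-49, 215172), Rational(-5177, 10914)))) = Add(2, Mul(-1, Rational(-185746705, 391397868))) = Add(2, Rational(185746705, 391397868)) = Rational(968542441, 391397868) ≈ 2.4746)
Pow(Add(L, N), Rational(1, 2)) = Pow(Add(Rational(968542441, 391397868), 21719), Rational(1, 2)) = Pow(Rational(8501738837533, 391397868), Rational(1, 2)) = Mul(Rational(1, 65232978), Pow(92432290425089293879, Rational(1, 2)))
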